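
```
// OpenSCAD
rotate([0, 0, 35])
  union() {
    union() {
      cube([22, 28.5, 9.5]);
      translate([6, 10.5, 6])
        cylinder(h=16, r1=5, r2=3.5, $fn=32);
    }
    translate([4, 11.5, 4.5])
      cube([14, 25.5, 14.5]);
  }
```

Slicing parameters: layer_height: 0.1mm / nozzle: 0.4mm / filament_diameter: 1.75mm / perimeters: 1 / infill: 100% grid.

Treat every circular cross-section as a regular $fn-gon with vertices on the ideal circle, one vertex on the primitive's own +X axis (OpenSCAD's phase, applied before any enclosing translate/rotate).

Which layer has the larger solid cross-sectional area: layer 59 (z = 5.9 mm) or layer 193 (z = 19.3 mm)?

layer 59 (z = 5.9 mm)

Layer 59 (z = 5.9): the cube (footprint 22×28.5) is included at this height (area 627.00 mm²); the cone at (6, 10.5) does not reach this height (z outside [6, 22]); Merging all regions: only the 22×28.5 cube is present, so the union is just that shape — area = 627.00 mm²; the cube at (4, 11.5) (footprint 14×25.5) is included at this height (area 357.00 mm²); Combining (union): the regions partially overlap — summed areas 984.00 mm² minus the doubly-counted overlap 238.00 mm² gives 746.00 mm² — area = 746.00 mm²; (rotated 35° about Z; rotation is an isometry so areas/perimeters/island counts are preserved). So its area = 746.00 mm². Layer 193 (z = 19.3): the cube is not intersected at this z (z outside [0, 9.5]); the cone at (6, 10.5) (r1=5→r2=3.5) has section circumradius 3.753 here — a regular 32-gon (area = (32/2)·3.753²·sin(360°/32) = 43.97 mm²); Combining (union): only the cone at (6, 10.5) is present, so the union is just that shape — area = 43.97 mm²; the cube at (4, 11.5) is absent (z outside [4.5, 19]); Merging all regions: only that combined region is present, so the union is just that shape — area = 43.97 mm²; (whole slice rotated 35° about Z — lengths, areas and connectivity unchanged). So its area = 43.97 mm². Layer 59 is larger (746.00 vs 43.97 mm²).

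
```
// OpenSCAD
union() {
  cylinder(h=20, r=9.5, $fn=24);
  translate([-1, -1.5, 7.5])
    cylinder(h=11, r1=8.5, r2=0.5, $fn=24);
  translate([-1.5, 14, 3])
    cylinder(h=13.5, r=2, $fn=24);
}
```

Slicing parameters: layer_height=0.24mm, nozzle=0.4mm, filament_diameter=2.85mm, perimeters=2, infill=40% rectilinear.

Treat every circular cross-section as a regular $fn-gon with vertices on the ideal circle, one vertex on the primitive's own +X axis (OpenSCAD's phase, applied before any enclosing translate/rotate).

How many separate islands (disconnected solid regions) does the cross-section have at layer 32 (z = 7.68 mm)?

At z = 7.68 mm: the cylinder: section is a regular 24-gon, circumradius r=9.5; the cone at (-1, -1.5) contributes a regular 24-gon of circumradius 8.369 (interpolated between r1=8.5 and r2=0.5 at t=0.016); the r=2 cylinder at (-1.5, 14) contributes a regular 24-gon of circumradius 2; Combining (union): the regions partially overlap (shared area 210.44 mm²), so overlapping operands fuse into one piece — 2 connected regions. Overall, the cross-section has 2 separate islands. Island count = 2.

2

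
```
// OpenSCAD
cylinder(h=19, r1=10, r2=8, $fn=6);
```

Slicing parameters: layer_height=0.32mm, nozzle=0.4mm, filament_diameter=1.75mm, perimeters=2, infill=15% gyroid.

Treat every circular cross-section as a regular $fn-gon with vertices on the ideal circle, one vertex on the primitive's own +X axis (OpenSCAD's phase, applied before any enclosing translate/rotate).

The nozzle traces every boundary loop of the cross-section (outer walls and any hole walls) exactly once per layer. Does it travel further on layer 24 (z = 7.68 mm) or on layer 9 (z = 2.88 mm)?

layer 9 (z = 2.88 mm)

Layer 24 (z = 7.68): the cone (r1=10→r2=8) has section circumradius 9.192 here — a regular 6-gon (perimeter = 2·6·9.192·sin(180°/6) = 55.15 mm). So its perimeter = 55.15 mm. Layer 9 (z = 2.88): the cone contributes a regular 6-gon of circumradius 9.697 (interpolated between r1=10 and r2=8 at t=0.152) (perimeter = 2·6·9.697·sin(180°/6) = 58.18 mm). So its perimeter = 58.18 mm. Layer 9 is larger (58.18 vs 55.15 mm).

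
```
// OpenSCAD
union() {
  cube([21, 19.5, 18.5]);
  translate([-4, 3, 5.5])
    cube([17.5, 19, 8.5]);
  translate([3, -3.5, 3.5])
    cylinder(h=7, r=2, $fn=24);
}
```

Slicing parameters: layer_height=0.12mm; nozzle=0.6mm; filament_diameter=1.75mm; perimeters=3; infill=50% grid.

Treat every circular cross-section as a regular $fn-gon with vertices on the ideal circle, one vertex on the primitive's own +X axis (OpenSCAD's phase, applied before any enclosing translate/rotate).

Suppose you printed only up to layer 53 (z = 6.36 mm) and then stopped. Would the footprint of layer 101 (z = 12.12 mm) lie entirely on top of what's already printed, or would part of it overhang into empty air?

Compare the two slices. At z = 6.36: the 21×19.5 cube contributes its full rectangle (area 409.50 mm²); the cube at (-4, 3) (footprint 17.5×19) is included at this height (area 332.50 mm²); the r=2 cylinder at (3, -3.5) contributes a regular 24-gon of circumradius 2 (area = (24/2)·2.000²·sin(360°/24) = 12.42 mm²); Merging all regions: the regions partially overlap — summed areas 754.42 mm² minus the doubly-counted overlap 222.75 mm² gives 531.67 mm² — area = 531.67 mm². At z = 12.12: the 21×19.5 cube contributes its full rectangle (area 409.50 mm²); the 17.5×19 cube at (-4, 3) contributes its full rectangle (area 332.50 mm²); the cylinder at (3, -3.5) does not reach this height (z outside [3.5, 10.5]); Taking the union: the regions partially overlap — summed areas 742.00 mm² minus the doubly-counted overlap 222.75 mm² gives 519.25 mm² — area = 519.25 mm². Checking containment: the cross-section at z = 12.12 is a subset of the cross-section at z = 6.36.

entirely on top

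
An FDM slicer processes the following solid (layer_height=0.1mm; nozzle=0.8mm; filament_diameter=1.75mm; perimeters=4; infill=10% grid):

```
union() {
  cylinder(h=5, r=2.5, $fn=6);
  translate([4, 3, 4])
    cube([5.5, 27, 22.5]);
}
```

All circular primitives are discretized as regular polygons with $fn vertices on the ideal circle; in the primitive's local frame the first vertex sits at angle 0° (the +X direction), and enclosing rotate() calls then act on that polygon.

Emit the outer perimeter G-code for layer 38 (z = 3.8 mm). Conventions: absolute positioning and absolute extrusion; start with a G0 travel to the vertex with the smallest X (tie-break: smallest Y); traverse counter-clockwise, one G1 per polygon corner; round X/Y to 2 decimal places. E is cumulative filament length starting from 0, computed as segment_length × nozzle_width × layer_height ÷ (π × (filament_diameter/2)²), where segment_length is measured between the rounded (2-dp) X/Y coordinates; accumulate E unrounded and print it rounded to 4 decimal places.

G0 X-2.50 Y0.00 Z3.80
G1 X-1.25 Y-2.17 E0.0833
G1 X1.25 Y-2.17 E0.1664
G1 X2.50 Y0.00 E0.2497
G1 X1.25 Y2.17 E0.3330
G1 X-1.25 Y2.17 E0.4162
G1 X-2.50 Y0.00 E0.4995

At z = 3.8 mm: the cylinder: section is a regular 6-gon, circumradius r=2.5; the cube at (4, 3) is not intersected at this z (z outside [4, 26.5]); Merging all regions: only the r=2.5 cylinder is present, so the union is just that shape — 1 connected region. The outline is a single polygon with 6 vertices. Extrusion per mm of travel: 0.8 × 0.1 / (π × 0.875²) = 0.033260. Accumulating E over each segment gives final E = 0.4995.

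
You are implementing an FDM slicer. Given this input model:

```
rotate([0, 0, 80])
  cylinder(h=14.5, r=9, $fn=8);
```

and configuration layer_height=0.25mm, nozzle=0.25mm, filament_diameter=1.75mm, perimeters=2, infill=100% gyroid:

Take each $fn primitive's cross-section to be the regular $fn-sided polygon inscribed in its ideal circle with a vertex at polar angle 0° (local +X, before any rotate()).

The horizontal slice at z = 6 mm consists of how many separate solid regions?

1

At z = 6 mm: the cylinder: section is a regular 8-gon, circumradius r=9; (rotated 80° about Z; rotation is an isometry so areas/perimeters/island counts are preserved). The result has 1 disconnected region.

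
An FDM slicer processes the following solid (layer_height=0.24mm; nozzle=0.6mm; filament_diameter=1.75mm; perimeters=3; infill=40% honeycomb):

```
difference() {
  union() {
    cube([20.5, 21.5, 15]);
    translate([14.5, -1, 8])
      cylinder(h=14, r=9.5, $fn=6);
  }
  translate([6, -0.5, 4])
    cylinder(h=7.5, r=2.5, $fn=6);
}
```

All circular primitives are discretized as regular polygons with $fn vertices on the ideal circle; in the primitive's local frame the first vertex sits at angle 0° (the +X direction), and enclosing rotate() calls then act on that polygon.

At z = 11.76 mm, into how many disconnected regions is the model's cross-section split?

1

At z = 11.76 mm: the cube is present — its section is the full 20.5×21.5 rectangle; the r=9.5 cylinder at (14.5, -1) gives a regular 6-gon of circumradius 9.5 (constant along its height); Combining (union): the regions partially overlap (shared area 91.42 mm²), so overlapping operands fuse into one piece — 1 connected region; the cylinder at (6, -0.5) does not reach this height (z outside [4, 11.5]); Taking the first minus the rest: none of the subtracted shapes is present at this height, so the result so far is unchanged — 1 connected region. The result has 1 disconnected region.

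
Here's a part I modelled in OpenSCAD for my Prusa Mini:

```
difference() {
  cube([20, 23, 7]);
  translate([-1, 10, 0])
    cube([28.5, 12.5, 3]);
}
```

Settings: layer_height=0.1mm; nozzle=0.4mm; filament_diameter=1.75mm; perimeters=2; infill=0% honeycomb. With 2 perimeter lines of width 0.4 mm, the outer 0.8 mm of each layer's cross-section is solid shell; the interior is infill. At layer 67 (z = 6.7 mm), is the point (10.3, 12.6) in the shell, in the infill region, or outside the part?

At z = 6.7 mm: the cube (footprint 20×23) is included at this height; the cube at (-1, 10) is not intersected at this z (z outside [0, 3]); Taking the first minus the rest: none of the subtracted shapes is present at this height, so the 20×23 cube is unchanged — 1 connected region. Overall, the cross-section is a single solid region. The nearest boundary edge runs (20.00, 0.00)→(20.00, 23.00); distance from the point to it = 9.70 mm. The point is inside the cross-section and 9.70 mm from the nearest boundary — more than the 0.8 mm shell width (2 × 0.4), so it's in the infill interior.

infill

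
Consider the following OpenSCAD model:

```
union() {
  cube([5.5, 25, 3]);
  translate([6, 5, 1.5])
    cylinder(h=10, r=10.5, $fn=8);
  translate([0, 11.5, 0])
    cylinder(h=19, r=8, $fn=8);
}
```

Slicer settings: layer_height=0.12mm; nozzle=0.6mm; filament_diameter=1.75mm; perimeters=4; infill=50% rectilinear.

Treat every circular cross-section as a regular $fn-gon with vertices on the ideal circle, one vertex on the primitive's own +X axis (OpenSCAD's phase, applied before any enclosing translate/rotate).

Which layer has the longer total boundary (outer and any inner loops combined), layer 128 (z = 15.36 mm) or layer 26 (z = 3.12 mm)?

Layer 128 (z = 15.36): the cube is not intersected at this z (z outside [0, 3]); the cylinder at (6, 5) does not reach this height (z outside [1.5, 11.5]); the r=8 cylinder at (0, 11.5) gives a regular 8-gon of circumradius 8 (constant along its height) (perimeter = 2·8·8.000·sin(180°/8) = 48.98 mm); Taking the union: only the r=8 cylinder at (0, 11.5) is present, so the union is just that shape — boundary = 48.98 mm. So its perimeter = 48.98 mm. Layer 26 (z = 3.12): the cube does not reach this height (z outside [0, 3]); the r=10.5 cylinder at (6, 5) gives a regular 8-gon of circumradius 10.5 (constant along its height) (perimeter = 2·8·10.500·sin(180°/8) = 64.29 mm); the cylinder at (0, 11.5): section is a regular 8-gon, circumradius r=8 (perimeter = 2·8·8.000·sin(180°/8) = 48.98 mm); Merging all regions: the regions partially overlap (shared area 91.45 mm²), so the edge portions inside another operand are dropped and the merged outline is re-measured after clipping — boundary = 75.97 mm. So its perimeter = 75.97 mm. Layer 26 is larger (75.97 vs 48.98 mm).

layer 26 (z = 3.12 mm)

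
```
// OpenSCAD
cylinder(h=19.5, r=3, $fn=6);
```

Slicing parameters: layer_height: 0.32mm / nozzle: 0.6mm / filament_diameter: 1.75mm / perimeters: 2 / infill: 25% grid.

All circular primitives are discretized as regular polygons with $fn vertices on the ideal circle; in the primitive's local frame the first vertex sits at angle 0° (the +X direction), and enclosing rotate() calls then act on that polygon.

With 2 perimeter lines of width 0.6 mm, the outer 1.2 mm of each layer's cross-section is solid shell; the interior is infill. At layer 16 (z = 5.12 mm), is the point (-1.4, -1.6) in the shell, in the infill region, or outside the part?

At z = 5.12 mm: the cylinder: section is a regular 6-gon, circumradius r=3. Overall, the cross-section is a single solid region. The nearest boundary edge runs (-3.00, 0.00)→(-1.50, -2.60); distance from the point to it = 0.59 mm. The point is inside the cross-section, 0.59 mm from the nearest boundary — within the 1.2 mm shell band (2 × 0.6).

shell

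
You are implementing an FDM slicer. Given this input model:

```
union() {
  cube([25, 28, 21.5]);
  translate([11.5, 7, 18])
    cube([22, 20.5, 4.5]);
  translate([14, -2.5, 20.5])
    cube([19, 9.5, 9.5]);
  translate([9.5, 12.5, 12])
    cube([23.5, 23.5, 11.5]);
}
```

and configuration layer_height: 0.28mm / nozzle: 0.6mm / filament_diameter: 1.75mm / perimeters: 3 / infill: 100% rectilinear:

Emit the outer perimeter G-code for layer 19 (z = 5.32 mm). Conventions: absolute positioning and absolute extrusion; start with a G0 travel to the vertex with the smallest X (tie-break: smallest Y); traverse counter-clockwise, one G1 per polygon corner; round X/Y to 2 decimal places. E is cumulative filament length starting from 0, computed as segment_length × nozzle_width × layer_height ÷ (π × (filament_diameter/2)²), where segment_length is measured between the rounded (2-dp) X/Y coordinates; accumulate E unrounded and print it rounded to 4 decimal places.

G0 X0.00 Y0.00 Z5.32
G1 X25.00 Y0.00 E1.7462
G1 X25.00 Y28.00 E3.7019
G1 X0.00 Y28.00 E5.4480
G1 X0.00 Y0.00 E7.4037

At z = 5.32 mm: the 25×28 cube contributes its full rectangle; the cube at (11.5, 7) is not intersected at this z (z outside [18, 22.5]); the cube at (14, -2.5) is not intersected at this z (z outside [20.5, 30]); the cube at (9.5, 12.5) is absent (z outside [12, 23.5]); Merging all regions: only the 25×28 cube is present, so the union is just that shape — 1 connected region. The outline is a single polygon with 4 vertices. Extrusion per mm of travel: 0.6 × 0.28 / (π × 0.875²) = 0.069846. Accumulating E over each segment gives final E = 7.4037.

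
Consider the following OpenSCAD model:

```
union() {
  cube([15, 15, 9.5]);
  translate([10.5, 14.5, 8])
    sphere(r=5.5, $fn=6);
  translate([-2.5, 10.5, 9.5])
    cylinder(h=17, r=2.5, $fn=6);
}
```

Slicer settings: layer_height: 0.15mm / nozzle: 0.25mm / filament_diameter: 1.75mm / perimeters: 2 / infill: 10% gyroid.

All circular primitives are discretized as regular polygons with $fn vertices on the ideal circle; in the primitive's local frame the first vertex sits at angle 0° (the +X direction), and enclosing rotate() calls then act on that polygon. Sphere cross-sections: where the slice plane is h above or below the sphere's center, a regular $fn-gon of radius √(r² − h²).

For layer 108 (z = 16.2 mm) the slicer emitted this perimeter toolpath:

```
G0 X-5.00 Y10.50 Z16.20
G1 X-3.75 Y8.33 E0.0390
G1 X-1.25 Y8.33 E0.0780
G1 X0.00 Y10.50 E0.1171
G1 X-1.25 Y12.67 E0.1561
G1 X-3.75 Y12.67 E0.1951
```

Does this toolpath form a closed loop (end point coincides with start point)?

no

Start point (G0): (-5.00, 10.50). End point (last G1): the path does not return to the start — open.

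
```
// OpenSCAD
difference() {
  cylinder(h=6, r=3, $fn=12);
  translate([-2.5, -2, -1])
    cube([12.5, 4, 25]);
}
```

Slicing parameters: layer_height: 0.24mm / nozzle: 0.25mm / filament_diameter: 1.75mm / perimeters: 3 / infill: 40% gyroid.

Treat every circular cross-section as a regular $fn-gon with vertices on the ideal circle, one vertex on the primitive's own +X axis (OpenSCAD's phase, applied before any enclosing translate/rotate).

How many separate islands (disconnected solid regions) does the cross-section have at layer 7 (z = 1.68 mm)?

3

At z = 1.68 mm: the r=3 cylinder contributes a regular 12-gon of circumradius 3; the cube at (-2.5, -2) is present — its section is the full 12.5×4 rectangle; After the difference (first − rest): starting from the r=3 cylinder, the 12.5×4 cube at (-2.5, -2) partially overlaps it — only the 20.58 mm² overlap (of its 50.00 mm²) is removed, clipping the outline — 3 connected regions. Overall, the cross-section has 3 separate islands. Island count = 3.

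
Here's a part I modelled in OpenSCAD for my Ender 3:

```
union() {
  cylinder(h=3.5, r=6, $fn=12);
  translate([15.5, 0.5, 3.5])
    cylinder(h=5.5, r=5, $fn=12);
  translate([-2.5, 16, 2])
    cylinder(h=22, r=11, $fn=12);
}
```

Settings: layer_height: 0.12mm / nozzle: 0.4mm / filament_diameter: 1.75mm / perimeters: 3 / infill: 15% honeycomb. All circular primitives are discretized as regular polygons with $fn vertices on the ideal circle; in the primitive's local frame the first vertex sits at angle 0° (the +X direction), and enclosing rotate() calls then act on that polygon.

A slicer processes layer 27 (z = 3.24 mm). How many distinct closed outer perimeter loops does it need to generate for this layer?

1

At z = 3.24 mm: the cylinder: section is a regular 12-gon, circumradius r=6; the cylinder at (15.5, 0.5) is not intersected at this z (z outside [3.5, 9]); the cylinder at (-2.5, 16): section is a regular 12-gon, circumradius r=11; Combining (union): the regions partially overlap (shared area 1.03 mm²), so overlapping operands fuse into one piece — 1 connected region. The result has 1 disconnected region.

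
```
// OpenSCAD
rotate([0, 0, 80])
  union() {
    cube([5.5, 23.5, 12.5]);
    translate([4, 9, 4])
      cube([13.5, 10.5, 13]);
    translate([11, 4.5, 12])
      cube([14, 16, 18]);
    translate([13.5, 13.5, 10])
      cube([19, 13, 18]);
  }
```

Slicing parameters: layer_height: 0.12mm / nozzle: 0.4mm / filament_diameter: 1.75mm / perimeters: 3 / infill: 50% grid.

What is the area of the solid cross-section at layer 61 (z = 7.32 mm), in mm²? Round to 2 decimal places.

At z = 7.32 mm: the cube (footprint 5.5×23.5) is included at this height (area 129.25 mm²); the 13.5×10.5 cube at (4, 9) contributes its full rectangle (area 141.75 mm²); the cube at (11, 4.5) is not intersected at this z (z outside [12, 30]); the cube at (13.5, 13.5) is absent (z outside [10, 28]); Taking the union: the regions partially overlap — summed areas 271.00 mm² minus the doubly-counted overlap 15.75 mm² gives 255.25 mm² — area = 255.25 mm²; (rotated 80° about Z; rotation is an isometry so areas/perimeters/island counts are preserved). Overall, the cross-section is a single solid region. Net area = 255.25 mm².

255.25 mm²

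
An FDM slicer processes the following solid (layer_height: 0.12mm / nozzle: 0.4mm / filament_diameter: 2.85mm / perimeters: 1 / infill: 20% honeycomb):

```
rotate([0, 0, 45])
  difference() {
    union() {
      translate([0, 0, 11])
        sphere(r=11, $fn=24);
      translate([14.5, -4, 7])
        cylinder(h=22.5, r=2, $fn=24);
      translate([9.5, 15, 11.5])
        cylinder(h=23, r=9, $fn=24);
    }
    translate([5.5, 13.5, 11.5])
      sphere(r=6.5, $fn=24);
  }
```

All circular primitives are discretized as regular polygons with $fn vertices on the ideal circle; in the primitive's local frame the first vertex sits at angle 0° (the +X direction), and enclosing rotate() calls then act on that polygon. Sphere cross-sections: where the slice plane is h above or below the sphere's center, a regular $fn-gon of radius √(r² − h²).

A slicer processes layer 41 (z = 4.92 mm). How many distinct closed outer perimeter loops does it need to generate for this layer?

1

At z = 4.92 mm: the sphere: section is a regular 24-gon, circumradius = √(r²−h²) = √(11²−6.08²) = 9.167; the cylinder at (14.5, -4) does not reach this height (z outside [7, 29.5]); the cylinder at (9.5, 15) is absent (z outside [11.5, 34.5]); Combining (union): only the r=11 sphere is present, so the union is just that shape — 1 connected region; the sphere at (5.5, 13.5) is not intersected at this z (|z−center|=6.580 > r=6.5); Taking the first minus the rest: none of the subtracted shapes is present at this height, so the result so far is unchanged — 1 connected region; (rotated 45° about Z; rotation is an isometry so areas/perimeters/island counts are preserved). The result has 1 disconnected region.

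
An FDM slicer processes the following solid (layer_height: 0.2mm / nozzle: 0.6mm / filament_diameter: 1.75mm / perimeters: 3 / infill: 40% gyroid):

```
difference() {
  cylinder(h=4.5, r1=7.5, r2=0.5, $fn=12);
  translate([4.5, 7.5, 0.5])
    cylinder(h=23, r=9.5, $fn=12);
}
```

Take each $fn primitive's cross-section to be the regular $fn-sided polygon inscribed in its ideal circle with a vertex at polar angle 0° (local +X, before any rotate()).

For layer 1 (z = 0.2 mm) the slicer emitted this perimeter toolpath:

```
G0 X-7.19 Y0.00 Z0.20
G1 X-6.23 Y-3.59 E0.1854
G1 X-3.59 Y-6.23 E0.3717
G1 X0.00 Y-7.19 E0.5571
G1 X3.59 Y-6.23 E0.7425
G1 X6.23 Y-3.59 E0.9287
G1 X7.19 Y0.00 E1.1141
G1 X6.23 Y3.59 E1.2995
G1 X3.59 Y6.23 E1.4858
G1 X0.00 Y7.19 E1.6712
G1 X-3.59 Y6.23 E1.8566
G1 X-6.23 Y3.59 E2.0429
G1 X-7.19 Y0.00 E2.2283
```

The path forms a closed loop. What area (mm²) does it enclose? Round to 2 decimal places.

Apply the shoelace formula to the sequence of (X, Y) vertices; enclosed area = 155.10 mm².

155.10 mm²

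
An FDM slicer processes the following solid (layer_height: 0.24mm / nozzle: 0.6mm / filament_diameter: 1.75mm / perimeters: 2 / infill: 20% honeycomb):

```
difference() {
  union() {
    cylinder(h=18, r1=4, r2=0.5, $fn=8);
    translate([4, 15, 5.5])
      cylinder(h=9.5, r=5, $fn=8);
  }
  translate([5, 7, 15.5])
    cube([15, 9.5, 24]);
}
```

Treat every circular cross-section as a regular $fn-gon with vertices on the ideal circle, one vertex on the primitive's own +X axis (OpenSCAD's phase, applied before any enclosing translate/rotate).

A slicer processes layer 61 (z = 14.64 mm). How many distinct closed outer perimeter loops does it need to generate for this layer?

2

At z = 14.64 mm: the cone contributes a regular 8-gon of circumradius 1.153 (interpolated between r1=4 and r2=0.5 at t=0.813); the r=5 cylinder at (4, 15) gives a regular 8-gon of circumradius 5 (constant along its height); Merging all regions: the 2 present regions are separate (no shared area or edge), so areas and boundary lengths simply add and each stays a separate island — 2 connected regions; the cube at (5, 7) is absent (z outside [15.5, 39.5]); After the difference (first − rest): none of the subtracted shapes is present at this height, so the result so far is unchanged — 2 connected regions. The result has 2 disconnected regions.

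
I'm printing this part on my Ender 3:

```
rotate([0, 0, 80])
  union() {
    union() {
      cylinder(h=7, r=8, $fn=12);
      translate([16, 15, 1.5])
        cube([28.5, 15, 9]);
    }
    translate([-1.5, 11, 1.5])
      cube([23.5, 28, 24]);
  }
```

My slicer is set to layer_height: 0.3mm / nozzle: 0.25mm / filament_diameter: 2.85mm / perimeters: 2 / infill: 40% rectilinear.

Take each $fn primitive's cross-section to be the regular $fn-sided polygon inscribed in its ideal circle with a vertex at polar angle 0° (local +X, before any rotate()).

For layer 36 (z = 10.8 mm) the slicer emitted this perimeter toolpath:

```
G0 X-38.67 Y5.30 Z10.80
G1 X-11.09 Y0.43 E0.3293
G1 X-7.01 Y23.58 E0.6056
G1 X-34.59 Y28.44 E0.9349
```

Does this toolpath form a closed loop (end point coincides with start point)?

Start point (G0): (-38.67, 5.30). End point (last G1): the path does not return to the start — open.

no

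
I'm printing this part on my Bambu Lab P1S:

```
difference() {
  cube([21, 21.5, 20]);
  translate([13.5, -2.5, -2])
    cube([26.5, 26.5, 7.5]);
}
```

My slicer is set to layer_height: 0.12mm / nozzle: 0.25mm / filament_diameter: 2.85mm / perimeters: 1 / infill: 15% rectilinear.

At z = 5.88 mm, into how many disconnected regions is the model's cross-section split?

1

At z = 5.88 mm: the cube (footprint 21×21.5) is included at this height; the cube at (13.5, -2.5) does not reach this height (z outside [-2, 5.5]); After the difference (first − rest): none of the subtracted shapes is present at this height, so the 21×21.5 cube is unchanged — 1 connected region. The result has 1 disconnected region.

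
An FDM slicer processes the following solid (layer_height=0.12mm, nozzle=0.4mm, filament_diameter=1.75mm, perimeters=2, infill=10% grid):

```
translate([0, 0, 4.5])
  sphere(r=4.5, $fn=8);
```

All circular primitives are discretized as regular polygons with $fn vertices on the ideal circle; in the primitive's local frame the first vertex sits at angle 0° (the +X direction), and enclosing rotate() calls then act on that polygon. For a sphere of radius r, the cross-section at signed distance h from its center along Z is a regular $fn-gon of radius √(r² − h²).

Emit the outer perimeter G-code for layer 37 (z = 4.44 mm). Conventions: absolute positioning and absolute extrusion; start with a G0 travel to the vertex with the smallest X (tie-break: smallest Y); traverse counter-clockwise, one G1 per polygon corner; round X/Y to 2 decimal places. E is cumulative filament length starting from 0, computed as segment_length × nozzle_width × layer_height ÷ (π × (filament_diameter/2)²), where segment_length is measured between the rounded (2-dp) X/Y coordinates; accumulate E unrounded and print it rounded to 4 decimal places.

G0 X-4.50 Y0.00 Z4.44
G1 X-3.18 Y-3.18 E0.0687
G1 X0.00 Y-4.50 E0.1374
G1 X3.18 Y-3.18 E0.2061
G1 X4.50 Y0.00 E0.2748
G1 X3.18 Y3.18 E0.3436
G1 X0.00 Y4.50 E0.4123
G1 X-3.18 Y3.18 E0.4810
G1 X-4.50 Y0.00 E0.5497

At z = 4.44 mm: the sphere: section is a regular 8-gon, circumradius = √(r²−h²) = √(4.5²−0.06²) = 4.500. The outline is a single polygon with 8 vertices. Extrusion per mm of travel: 0.4 × 0.12 / (π × 0.875²) = 0.019956. Accumulating E over each segment gives final E = 0.5497.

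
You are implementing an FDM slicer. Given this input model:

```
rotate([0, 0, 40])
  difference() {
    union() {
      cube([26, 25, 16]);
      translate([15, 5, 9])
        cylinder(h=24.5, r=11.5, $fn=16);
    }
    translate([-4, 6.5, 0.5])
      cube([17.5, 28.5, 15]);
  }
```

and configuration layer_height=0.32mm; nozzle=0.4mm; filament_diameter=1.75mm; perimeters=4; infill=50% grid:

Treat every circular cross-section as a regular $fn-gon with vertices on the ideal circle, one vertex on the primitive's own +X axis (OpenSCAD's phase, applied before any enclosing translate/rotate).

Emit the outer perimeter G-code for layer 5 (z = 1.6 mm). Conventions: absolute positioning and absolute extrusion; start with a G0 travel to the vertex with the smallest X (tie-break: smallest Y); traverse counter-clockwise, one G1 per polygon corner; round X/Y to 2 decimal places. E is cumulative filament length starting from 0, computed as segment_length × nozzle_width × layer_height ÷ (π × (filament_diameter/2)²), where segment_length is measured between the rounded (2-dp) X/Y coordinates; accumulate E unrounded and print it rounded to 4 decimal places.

At z = 1.6 mm: the 26×25 cube contributes its full rectangle; the cylinder at (15, 5) does not reach this height (z outside [9, 33.5]); Merging all regions: only the 26×25 cube is present, so the union is just that shape — 1 connected region; the 17.5×28.5 cube at (-4, 6.5) contributes its full rectangle; Taking the first minus the rest: starting from the result so far, the 17.5×28.5 cube at (-4, 6.5) partially overlaps it — only the 249.75 mm² overlap (of its 498.75 mm²) is removed, clipping the outline — 1 connected region; (whole slice rotated 40° about Z — lengths, areas and connectivity unchanged). The outline is a single polygon with 6 vertices. Extrusion per mm of travel: 0.4 × 0.32 / (π × 0.875²) = 0.053216. Accumulating E over each segment gives final E = 5.4280.

G0 X-5.73 Y27.83 Z1.60
G1 X6.16 Y13.66 E0.9844
G1 X-4.18 Y4.98 E1.7028
G1 X0.00 Y0.00 E2.0488
G1 X19.92 Y16.71 E3.4325
G1 X3.85 Y35.86 E4.7628
G1 X-5.73 Y27.83 E5.4280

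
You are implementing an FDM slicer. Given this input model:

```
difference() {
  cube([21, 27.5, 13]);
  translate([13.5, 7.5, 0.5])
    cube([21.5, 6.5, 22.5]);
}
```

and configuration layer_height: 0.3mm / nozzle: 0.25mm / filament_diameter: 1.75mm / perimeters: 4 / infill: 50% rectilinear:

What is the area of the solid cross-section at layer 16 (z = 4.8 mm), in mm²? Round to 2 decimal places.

At z = 4.8 mm: the cube is present — its section is the full 21×27.5 rectangle (area 577.50 mm²); the cube at (13.5, 7.5) is present — its section is the full 21.5×6.5 rectangle (area 139.75 mm²); Taking the first minus the rest: starting from the 21×27.5 cube (577.50 mm²), the 21.5×6.5 cube at (13.5, 7.5) partially overlaps it — only the 48.75 mm² overlap (of its 139.75 mm²) is removed, clipping the outline — area = 528.75 mm². Overall, the cross-section is a single solid region. Net area = 528.75 mm².

528.75 mm²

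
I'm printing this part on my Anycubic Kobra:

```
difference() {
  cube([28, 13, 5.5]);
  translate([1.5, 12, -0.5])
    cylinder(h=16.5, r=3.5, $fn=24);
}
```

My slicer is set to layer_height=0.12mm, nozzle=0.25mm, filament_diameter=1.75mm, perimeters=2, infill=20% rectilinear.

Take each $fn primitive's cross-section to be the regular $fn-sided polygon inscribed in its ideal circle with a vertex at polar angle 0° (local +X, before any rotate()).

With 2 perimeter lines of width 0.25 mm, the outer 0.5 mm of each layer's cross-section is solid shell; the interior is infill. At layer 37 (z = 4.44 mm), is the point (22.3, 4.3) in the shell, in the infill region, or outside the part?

infill

At z = 4.44 mm: the cube (footprint 28×13) is included at this height; the cylinder at (1.5, 12): section is a regular 24-gon, circumradius r=3.5; After the difference (first − rest): starting from the 28×13 cube, the r=3.5 cylinder at (1.5, 12) partially overlaps it — only the 19.50 mm² overlap (of its 38.05 mm²) is removed, clipping the outline — 1 connected region. Overall, the cross-section is a single solid region. The nearest boundary edge runs (28.00, 0.00)→(0.00, 0.00); distance from the point to it = 4.30 mm. The point is inside the cross-section and 4.30 mm from the nearest boundary — more than the 0.5 mm shell width (2 × 0.25), so it's in the infill interior.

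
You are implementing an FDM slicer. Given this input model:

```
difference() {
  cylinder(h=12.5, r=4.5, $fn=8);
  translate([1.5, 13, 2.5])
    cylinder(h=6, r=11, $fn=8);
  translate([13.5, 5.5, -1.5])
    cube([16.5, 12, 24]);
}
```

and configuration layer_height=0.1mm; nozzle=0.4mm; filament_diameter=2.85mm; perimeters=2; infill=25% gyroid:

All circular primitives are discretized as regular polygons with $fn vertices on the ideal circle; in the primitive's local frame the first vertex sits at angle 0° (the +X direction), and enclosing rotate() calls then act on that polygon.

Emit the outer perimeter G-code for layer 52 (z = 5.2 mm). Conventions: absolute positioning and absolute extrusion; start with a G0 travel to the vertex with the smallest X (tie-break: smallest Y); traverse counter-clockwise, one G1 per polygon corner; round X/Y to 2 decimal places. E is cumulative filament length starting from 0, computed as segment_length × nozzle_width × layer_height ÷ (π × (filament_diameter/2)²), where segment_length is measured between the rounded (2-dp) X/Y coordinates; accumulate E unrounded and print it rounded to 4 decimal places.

At z = 5.2 mm: the r=4.5 cylinder gives a regular 8-gon of circumradius 4.5 (constant along its height); the cylinder at (1.5, 13): section is a regular 8-gon, circumradius r=11; the cube at (13.5, 5.5) is present — its section is the full 16.5×12 rectangle; After the difference (first − rest): starting from the r=4.5 cylinder, the r=11 cylinder at (1.5, 13) partially overlaps it — only the 6.98 mm² overlap (of its 342.24 mm²) is removed, clipping the outline; the 16.5×12 cube at (13.5, 5.5) misses the remaining region (no effect) — 1 connected region. The outline is a single polygon with 9 vertices. Extrusion per mm of travel: 0.4 × 0.1 / (π × 1.425²) = 0.006270. Accumulating E over each segment gives final E = 0.1711.

G0 X-4.50 Y0.00 Z5.20
G1 X-3.18 Y-3.18 E0.0216
G1 X0.00 Y-4.50 E0.0432
G1 X3.18 Y-3.18 E0.0648
G1 X4.50 Y0.00 E0.0864
G1 X3.35 Y2.77 E0.1052
G1 X1.50 Y2.00 E0.1177
G1 X-2.27 Y3.56 E0.1433
G1 X-3.18 Y3.18 E0.1495
G1 X-4.50 Y0.00 E0.1711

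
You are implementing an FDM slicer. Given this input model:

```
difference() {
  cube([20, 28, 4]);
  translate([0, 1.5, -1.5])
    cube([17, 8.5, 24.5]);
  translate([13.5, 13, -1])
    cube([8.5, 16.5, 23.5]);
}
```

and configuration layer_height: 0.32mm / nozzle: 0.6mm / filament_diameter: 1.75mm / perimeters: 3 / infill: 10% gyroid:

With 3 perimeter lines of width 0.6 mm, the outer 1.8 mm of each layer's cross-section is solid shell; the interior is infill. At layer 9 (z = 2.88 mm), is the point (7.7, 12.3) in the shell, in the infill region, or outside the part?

At z = 2.88 mm: the cube (footprint 20×28) is included at this height; the cube at (0, 1.5) is present — its section is the full 17×8.5 rectangle; the cube at (13.5, 13) is present — its section is the full 8.5×16.5 rectangle; After the difference (first − rest): starting from the 20×28 cube, the 17×8.5 cube at (0, 1.5) lies inside it touching the edge (removes its full 144.50 mm²); the 8.5×16.5 cube at (13.5, 13) partially overlaps it — only the 97.50 mm² overlap (of its 140.25 mm²) is removed, clipping the outline — 1 connected region. Overall, the cross-section is a single solid region. The nearest boundary edge runs (17.00, 10.00)→(0.00, 10.00); distance from the point to it = 2.30 mm. The point is inside the cross-section and 2.30 mm from the nearest boundary — more than the 1.8 mm shell width (3 × 0.6), so it's in the infill interior.

infill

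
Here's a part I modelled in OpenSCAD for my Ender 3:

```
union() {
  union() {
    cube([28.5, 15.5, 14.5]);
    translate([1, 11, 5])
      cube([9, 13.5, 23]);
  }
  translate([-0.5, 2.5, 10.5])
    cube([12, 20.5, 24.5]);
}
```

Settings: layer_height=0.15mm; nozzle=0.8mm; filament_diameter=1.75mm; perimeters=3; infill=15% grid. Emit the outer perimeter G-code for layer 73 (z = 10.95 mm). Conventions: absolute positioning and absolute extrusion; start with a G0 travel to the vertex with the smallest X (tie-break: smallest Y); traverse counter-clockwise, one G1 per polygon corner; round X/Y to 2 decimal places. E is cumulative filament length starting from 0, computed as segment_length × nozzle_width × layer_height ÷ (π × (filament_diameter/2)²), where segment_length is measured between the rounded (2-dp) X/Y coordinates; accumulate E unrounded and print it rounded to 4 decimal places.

At z = 10.95 mm: the cube (footprint 28.5×15.5) is included at this height; the 9×13.5 cube at (1, 11) contributes its full rectangle; Taking the union: the regions partially overlap (shared area 40.50 mm²), so overlapping operands fuse into one piece — 1 connected region; the cube at (-0.5, 2.5) is present — its section is the full 12×20.5 rectangle; Combining (union): the regions partially overlap (shared area 217.00 mm²), so overlapping operands fuse into one piece — 1 connected region. The outline is a single polygon with 12 vertices. Extrusion per mm of travel: 0.8 × 0.15 / (π × 0.875²) = 0.049890. Accumulating E over each segment gives final E = 5.3383.

G0 X-0.50 Y2.50 Z10.95
G1 X0.00 Y2.50 E0.0249
G1 X0.00 Y0.00 E0.1497
G1 X28.50 Y0.00 E1.5715
G1 X28.50 Y15.50 E2.3448
G1 X11.50 Y15.50 E3.1930
G1 X11.50 Y23.00 E3.5671
G1 X10.00 Y23.00 E3.6420
G1 X10.00 Y24.50 E3.7168
G1 X1.00 Y24.50 E4.1658
G1 X1.00 Y23.00 E4.2407
G1 X-0.50 Y23.00 E4.3155
G1 X-0.50 Y2.50 E5.3383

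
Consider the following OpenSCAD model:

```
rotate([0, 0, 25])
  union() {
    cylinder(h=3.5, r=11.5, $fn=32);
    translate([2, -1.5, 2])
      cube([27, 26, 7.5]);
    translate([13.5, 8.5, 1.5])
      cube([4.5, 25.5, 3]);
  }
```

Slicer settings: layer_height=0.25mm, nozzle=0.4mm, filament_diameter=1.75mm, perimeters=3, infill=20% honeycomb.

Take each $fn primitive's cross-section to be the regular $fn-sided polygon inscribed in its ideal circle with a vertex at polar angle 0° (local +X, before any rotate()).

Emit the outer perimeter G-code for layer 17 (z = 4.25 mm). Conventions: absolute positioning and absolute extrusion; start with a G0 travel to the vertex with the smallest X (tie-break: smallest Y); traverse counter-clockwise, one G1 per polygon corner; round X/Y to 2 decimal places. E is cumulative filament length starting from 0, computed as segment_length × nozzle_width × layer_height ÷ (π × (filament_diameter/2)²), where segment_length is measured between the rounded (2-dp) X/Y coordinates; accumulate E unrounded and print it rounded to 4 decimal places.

At z = 4.25 mm: the cylinder is absent (z outside [0, 3.5]); the cube at (2, -1.5) (footprint 27×26) is included at this height; the cube at (13.5, 8.5) (footprint 4.5×25.5) is included at this height; Merging all regions: the regions partially overlap (shared area 72.00 mm²), so overlapping operands fuse into one piece — 1 connected region; (rotated 25° about Z; rotation is an isometry so areas/perimeters/island counts are preserved). The outline is a single polygon with 8 vertices. Extrusion per mm of travel: 0.4 × 0.25 / (π × 0.875²) = 0.041575. Accumulating E over each segment gives final E = 5.1962.

G0 X-8.54 Y23.05 Z4.25
G1 X2.45 Y-0.51 E1.0808
G1 X26.92 Y10.90 E2.2033
G1 X15.93 Y34.46 E3.2842
G1 X5.96 Y29.81 E3.7416
G1 X1.94 Y38.42 E4.1366
G1 X-2.13 Y36.52 E4.3233
G1 X1.88 Y27.91 E4.7182
G1 X-8.54 Y23.05 E5.1962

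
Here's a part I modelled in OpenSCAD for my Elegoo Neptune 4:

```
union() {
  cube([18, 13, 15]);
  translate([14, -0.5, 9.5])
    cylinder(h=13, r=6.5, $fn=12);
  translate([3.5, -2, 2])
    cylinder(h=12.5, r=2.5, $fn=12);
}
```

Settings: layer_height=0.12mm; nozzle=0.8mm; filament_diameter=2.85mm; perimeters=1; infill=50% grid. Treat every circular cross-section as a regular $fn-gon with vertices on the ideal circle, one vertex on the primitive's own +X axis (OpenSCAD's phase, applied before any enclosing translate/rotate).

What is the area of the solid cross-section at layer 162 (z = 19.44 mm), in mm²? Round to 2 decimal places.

126.75 mm²

At z = 19.44 mm: the cube does not reach this height (z outside [0, 15]); the cylinder at (14, -0.5): section is a regular 12-gon, circumradius r=6.5 (area = (12/2)·6.500²·sin(360°/12) = 126.75 mm²); the cylinder at (3.5, -2) is not intersected at this z (z outside [2, 14.5]); Taking the union: only the r=6.5 cylinder at (14, -0.5) is present, so the union is just that shape — area = 126.75 mm². Overall, the cross-section is a single solid region. Net area = 126.75 mm².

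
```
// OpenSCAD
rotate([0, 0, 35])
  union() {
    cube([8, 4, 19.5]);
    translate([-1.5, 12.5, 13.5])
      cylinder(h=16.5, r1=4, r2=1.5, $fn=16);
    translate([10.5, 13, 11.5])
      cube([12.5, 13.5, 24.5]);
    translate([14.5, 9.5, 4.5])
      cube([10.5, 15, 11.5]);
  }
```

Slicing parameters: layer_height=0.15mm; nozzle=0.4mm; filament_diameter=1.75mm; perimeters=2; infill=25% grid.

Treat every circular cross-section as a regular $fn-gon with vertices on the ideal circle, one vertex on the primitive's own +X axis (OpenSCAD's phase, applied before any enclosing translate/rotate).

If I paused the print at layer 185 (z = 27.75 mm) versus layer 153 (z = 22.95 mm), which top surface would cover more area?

layer 153 (z = 22.95 mm)

Layer 185 (z = 27.75): the cube is absent (z outside [0, 19.5]); the cone at (-1.5, 12.5): at t=0.864 of its height the radius interpolates to r₁+(r₂−r₁)t = 1.841, giving a regular 16-gon of that circumradius (area = (16/2)·1.841²·sin(360°/16) = 10.38 mm²); the cube at (10.5, 13) is present — its section is the full 12.5×13.5 rectangle (area 168.75 mm²); the cube at (14.5, 9.5) does not reach this height (z outside [4.5, 16]); Merging all regions: the 2 present regions are separate (no shared area or edge), so areas and boundary lengths simply add and each stays a separate island — area = 179.13 mm²; (whole slice rotated 35° about Z — lengths, areas and connectivity unchanged). So its area = 179.13 mm². Layer 153 (z = 22.95): the cube does not reach this height (z outside [0, 19.5]); the cone at (-1.5, 12.5) contributes a regular 16-gon of circumradius 2.568 (interpolated between r1=4 and r2=1.5 at t=0.573) (area = (16/2)·2.568²·sin(360°/16) = 20.19 mm²); the cube at (10.5, 13) is present — its section is the full 12.5×13.5 rectangle (area 168.75 mm²); the cube at (14.5, 9.5) does not reach this height (z outside [4.5, 16]); Taking the union: the 2 present regions are separate (no shared area or edge), so areas and boundary lengths simply add and each stays a separate island — area = 188.94 mm²; (whole slice rotated 35° about Z — lengths, areas and connectivity unchanged). So its area = 188.94 mm². Layer 153 is larger (188.94 vs 179.13 mm²).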